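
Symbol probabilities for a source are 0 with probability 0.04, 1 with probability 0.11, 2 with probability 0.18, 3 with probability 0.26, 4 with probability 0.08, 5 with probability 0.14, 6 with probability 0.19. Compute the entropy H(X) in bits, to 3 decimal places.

H = −Σ pᵢ log₂ pᵢ.
−0.04·log₂(0.04) = 0.1858
−0.11·log₂(0.11) = 0.3503
−0.18·log₂(0.18) = 0.4453
−0.26·log₂(0.26) = 0.5053
−0.08·log₂(0.08) = 0.2915
−0.14·log₂(0.14) = 0.3971
−0.19·log₂(0.19) = 0.4552
Sum ≈ 2.6305 → 2.630 bits.

2.630 bits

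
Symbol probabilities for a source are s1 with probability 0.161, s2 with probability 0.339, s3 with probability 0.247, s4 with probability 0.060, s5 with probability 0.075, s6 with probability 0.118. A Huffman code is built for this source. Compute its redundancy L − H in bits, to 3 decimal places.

Entropy H = −Σ p log₂ p ≈ 2.3392 bits.
Huffman merges: 3/50+3/40→27/200; 59/500+27/200→253/1000; 161/1000+247/1000→51/125; 253/1000+339/1000→74/125; 51/125+74/125→1. L = 597/250 ≈ 2.3880.
L − H = 2.3880 − 2.3392 = 0.049 bits.

0.049 bits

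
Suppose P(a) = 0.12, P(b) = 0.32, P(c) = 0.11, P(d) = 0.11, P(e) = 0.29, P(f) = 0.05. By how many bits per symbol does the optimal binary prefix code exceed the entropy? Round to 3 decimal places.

Entropy H = −Σ p log₂ p ≈ 2.3277 bits.
Huffman merges: 1/20+11/100→4/25; 11/100+3/25→23/100; 4/25+23/100→39/100; 29/100+8/25→61/100; 39/100+61/100→1. L = 239/100 ≈ 2.3900.
L − H = 2.3900 − 2.3277 = 0.062 bits.

0.062 bits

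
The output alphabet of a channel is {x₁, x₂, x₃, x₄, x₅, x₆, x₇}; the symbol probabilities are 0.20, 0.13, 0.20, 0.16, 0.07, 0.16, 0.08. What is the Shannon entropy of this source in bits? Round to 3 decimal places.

2.718 bits

H = −Σ pᵢ log₂ pᵢ.
−0.20·log₂(0.20) = 0.4644
−0.13·log₂(0.13) = 0.3826
−0.20·log₂(0.20) = 0.4644
−0.16·log₂(0.16) = 0.4230
−0.07·log₂(0.07) = 0.2686
−0.16·log₂(0.16) = 0.4230
−0.08·log₂(0.08) = 0.2915
Sum ≈ 2.7175 → 2.718 bits.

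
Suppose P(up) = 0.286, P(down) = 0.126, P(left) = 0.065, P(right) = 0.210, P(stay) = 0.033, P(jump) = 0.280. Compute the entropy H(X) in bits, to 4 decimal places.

H = −Σ pᵢ log₂ pᵢ.
−0.286·log₂(0.286) = 0.5165
−0.126·log₂(0.126) = 0.3766
−0.065·log₂(0.065) = 0.2563
−0.210·log₂(0.210) = 0.4728
−0.033·log₂(0.033) = 0.1624
−0.280·log₂(0.280) = 0.5142
Sum ≈ 2.2988 → 2.2988 bits.

2.2988 bits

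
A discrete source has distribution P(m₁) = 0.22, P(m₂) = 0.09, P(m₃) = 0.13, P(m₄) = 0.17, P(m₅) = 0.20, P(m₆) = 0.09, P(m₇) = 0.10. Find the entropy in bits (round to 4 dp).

2.7197 bits

H = −Σ pᵢ log₂ pᵢ.
−0.22·log₂(0.22) = 0.4806
−0.09·log₂(0.09) = 0.3127
−0.13·log₂(0.13) = 0.3826
−0.17·log₂(0.17) = 0.4346
−0.20·log₂(0.20) = 0.4644
−0.09·log₂(0.09) = 0.3127
−0.10·log₂(0.10) = 0.3322
Sum ≈ 2.7197 → 2.7197 bits.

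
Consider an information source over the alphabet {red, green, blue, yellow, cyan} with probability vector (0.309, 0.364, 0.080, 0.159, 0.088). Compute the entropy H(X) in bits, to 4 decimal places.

H = −Σ pᵢ log₂ pᵢ.
−0.309·log₂(0.309) = 0.5235
−0.364·log₂(0.364) = 0.5307
−0.080·log₂(0.080) = 0.2915
−0.159·log₂(0.159) = 0.4218
−0.088·log₂(0.088) = 0.3086
Sum ≈ 2.0761 → 2.0761 bits.

2.0761 bits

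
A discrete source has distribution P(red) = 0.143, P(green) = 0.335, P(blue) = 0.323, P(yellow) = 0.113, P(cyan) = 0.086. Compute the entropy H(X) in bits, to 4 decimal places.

H = −Σ pᵢ log₂ pᵢ.
−0.143·log₂(0.143) = 0.4012
−0.335·log₂(0.335) = 0.5286
−0.323·log₂(0.323) = 0.5266
−0.113·log₂(0.113) = 0.3555
−0.086·log₂(0.086) = 0.3044
Sum ≈ 2.1163 → 2.1163 bits.

2.1163 bits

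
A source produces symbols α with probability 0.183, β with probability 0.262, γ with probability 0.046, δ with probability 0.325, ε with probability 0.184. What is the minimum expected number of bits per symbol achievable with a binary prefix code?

2.229 bits/symbol

Repeatedly combine the two least-probable nodes; the expected code length is the sum of the merged weights.
merge 23/500 + 183/1000 → 229/1000
merge 23/125 + 229/1000 → 413/1000
merge 131/500 + 13/40 → 587/1000
merge 413/1000 + 587/1000 → 1
L = 229/1000 + 413/1000 + 587/1000 + 1 = 2229/1000 = 2.229 bits/symbol.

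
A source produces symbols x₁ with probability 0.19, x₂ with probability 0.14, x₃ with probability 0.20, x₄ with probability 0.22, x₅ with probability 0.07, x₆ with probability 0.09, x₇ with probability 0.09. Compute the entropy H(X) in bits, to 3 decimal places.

H = −Σ pᵢ log₂ pᵢ.
−0.19·log₂(0.19) = 0.4552
−0.14·log₂(0.14) = 0.3971
−0.20·log₂(0.20) = 0.4644
−0.22·log₂(0.22) = 0.4806
−0.07·log₂(0.07) = 0.2686
−0.09·log₂(0.09) = 0.3127
−0.09·log₂(0.09) = 0.3127
Sum ≈ 2.6912 → 2.691 bits.

2.691 bits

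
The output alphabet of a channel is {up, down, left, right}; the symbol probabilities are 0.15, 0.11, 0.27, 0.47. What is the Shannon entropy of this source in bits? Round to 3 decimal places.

1.783 bits

H = −Σ pᵢ log₂ pᵢ.
−0.15·log₂(0.15) = 0.4105
−0.11·log₂(0.11) = 0.3503
−0.27·log₂(0.27) = 0.5100
−0.47·log₂(0.47) = 0.5120
Sum ≈ 1.7828 → 1.783 bits.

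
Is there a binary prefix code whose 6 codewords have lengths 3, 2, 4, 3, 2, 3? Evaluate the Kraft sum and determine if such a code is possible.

With common denominator 2^4 = 16: Σ 2^(−ℓᵢ) = 2/16 + 4/16 + 1/16 + 2/16 + 4/16 + 2/16 = 15/16 = 0.9375.
Kraft's inequality requires Σ ≤ 1; here Σ = 0.9375 ≤ 1, so such a prefix code exists.

0.9375; yes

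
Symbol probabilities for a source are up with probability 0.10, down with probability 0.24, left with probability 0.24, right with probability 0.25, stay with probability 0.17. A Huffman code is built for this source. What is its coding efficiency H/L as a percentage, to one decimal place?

Entropy H = −Σ p log₂ p ≈ 2.2550 bits.
Huffman merges: 1/10+17/100→27/100; 6/25+6/25→12/25; 1/4+27/100→13/25; 12/25+13/25→1. L = 227/100 ≈ 2.2700.
Efficiency = H/L = 2.2550/2.2700 = 99.3%.

99.3%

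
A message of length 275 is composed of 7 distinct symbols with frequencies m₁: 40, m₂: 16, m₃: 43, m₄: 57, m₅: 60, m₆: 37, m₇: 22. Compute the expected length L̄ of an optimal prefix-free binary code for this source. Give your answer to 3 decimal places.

2.713 bits/symbol

Probabilities are the counts divided by 275.
Repeatedly combine the two least-probable nodes; the expected code length is the sum of the merged weights.
merge 16/275 + 2/25 → 38/275
merge 37/275 + 38/275 → 3/11
merge 8/55 + 43/275 → 83/275
merge 57/275 + 12/55 → 117/275
merge 3/11 + 83/275 → 158/275
merge 117/275 + 158/275 → 1
L = 38/275 + 3/11 + 83/275 + 117/275 + 158/275 + 1 = 746/275 ≈ 2.713 bits/symbol.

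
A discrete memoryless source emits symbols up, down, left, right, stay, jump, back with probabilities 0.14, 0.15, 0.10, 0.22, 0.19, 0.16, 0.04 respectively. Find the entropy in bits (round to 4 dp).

H = −Σ pᵢ log₂ pᵢ.
−0.14·log₂(0.14) = 0.3971
−0.15·log₂(0.15) = 0.4105
−0.10·log₂(0.10) = 0.3322
−0.22·log₂(0.22) = 0.4806
−0.19·log₂(0.19) = 0.4552
−0.16·log₂(0.16) = 0.4230
−0.04·log₂(0.04) = 0.1858
Sum ≈ 2.6844 → 2.6844 bits.

2.6844 bits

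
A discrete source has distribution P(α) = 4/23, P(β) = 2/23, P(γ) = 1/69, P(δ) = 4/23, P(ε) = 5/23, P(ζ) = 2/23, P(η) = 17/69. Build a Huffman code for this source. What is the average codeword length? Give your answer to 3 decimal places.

Repeatedly combine the two least-probable nodes; the expected code length is the sum of the merged weights.
merge 1/69 + 2/23 → 7/69
merge 2/23 + 7/69 → 13/69
merge 4/23 + 4/23 → 8/23
merge 13/69 + 5/23 → 28/69
merge 17/69 + 8/23 → 41/69
merge 28/69 + 41/69 → 1
L = 7/69 + 13/69 + 8/23 + 28/69 + 41/69 + 1 = 182/69 ≈ 2.638 bits/symbol.

2.638 bits/symbol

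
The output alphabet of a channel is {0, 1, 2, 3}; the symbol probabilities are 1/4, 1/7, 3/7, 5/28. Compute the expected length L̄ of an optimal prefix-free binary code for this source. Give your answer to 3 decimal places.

1.893 bits/symbol

Repeatedly combine the two least-probable nodes; the expected code length is the sum of the merged weights.
merge 1/7 + 5/28 → 9/28
merge 1/4 + 9/28 → 4/7
merge 3/7 + 4/7 → 1
L = 9/28 + 4/7 + 1 = 53/28 ≈ 1.893 bits/symbol.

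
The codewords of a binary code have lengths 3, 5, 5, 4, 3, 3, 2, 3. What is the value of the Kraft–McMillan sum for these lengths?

0.875

With common denominator 2^5 = 32: Σ 2^(−ℓᵢ) = 4/32 + 1/32 + 1/32 + 2/32 + 4/32 + 4/32 + 8/32 + 4/32 = 28/32 = 0.875.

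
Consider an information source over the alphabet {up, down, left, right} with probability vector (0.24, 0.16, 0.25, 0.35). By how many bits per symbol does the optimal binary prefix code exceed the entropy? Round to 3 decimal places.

0.053 bits

Entropy H = −Σ p log₂ p ≈ 1.9473 bits.
Huffman merges: 4/25+6/25→2/5; 1/4+7/20→3/5; 2/5+3/5→1. L = 2 ≈ 2.0000.
L − H = 2.0000 − 1.9473 = 0.053 bits.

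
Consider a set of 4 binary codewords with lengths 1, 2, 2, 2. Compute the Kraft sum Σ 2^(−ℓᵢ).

With common denominator 2^2 = 4: Σ 2^(−ℓᵢ) = 2/4 + 1/4 + 1/4 + 1/4 = 5/4 = 1.25.

1.25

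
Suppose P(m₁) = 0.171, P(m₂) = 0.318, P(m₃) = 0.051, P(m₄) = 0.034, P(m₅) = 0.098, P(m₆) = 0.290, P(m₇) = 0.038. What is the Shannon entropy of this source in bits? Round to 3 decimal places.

H = −Σ pᵢ log₂ pᵢ.
−0.171·log₂(0.171) = 0.4357
−0.318·log₂(0.318) = 0.5256
−0.051·log₂(0.051) = 0.2190
−0.034·log₂(0.034) = 0.1659
−0.098·log₂(0.098) = 0.3284
−0.290·log₂(0.290) = 0.5179
−0.038·log₂(0.038) = 0.1793
Sum ≈ 2.3717 → 2.372 bits.

2.372 bits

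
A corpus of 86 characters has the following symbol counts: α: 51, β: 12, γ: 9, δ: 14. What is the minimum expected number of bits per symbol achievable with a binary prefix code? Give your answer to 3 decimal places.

1.651 bits/symbol

Probabilities are the counts divided by 86.
Repeatedly combine the two least-probable nodes; the expected code length is the sum of the merged weights.
merge 9/86 + 6/43 → 21/86
merge 7/43 + 21/86 → 35/86
merge 35/86 + 51/86 → 1
L = 21/86 + 35/86 + 1 = 71/43 ≈ 1.651 bits/symbol.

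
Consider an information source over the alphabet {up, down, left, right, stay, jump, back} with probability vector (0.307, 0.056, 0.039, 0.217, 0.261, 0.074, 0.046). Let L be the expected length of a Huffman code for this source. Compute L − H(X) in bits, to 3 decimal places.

0.025 bits

Entropy H = −Σ p log₂ p ≈ 2.4049 bits.
Huffman merges: 39/1000+23/500→17/200; 7/125+37/500→13/100; 17/200+13/100→43/200; 43/200+217/1000→54/125; 261/1000+307/1000→71/125; 54/125+71/125→1. L = 243/100 ≈ 2.4300.
L − H = 2.4300 − 2.4049 = 0.025 bits.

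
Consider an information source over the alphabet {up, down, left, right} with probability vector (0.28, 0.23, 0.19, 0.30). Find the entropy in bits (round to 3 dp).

H = −Σ pᵢ log₂ pᵢ.
−0.28·log₂(0.28) = 0.5142
−0.23·log₂(0.23) = 0.4877
−0.19·log₂(0.19) = 0.4552
−0.30·log₂(0.30) = 0.5211
Sum ≈ 1.9782 → 1.978 bits.

1.978 bits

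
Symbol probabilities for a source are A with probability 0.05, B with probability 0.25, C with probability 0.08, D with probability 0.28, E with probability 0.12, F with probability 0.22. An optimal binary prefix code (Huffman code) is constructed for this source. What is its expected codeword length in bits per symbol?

2.38 bits/symbol

Repeatedly combine the two least-probable nodes; the expected code length is the sum of the merged weights.
merge 1/20 + 2/25 → 13/100
merge 3/25 + 13/100 → 1/4
merge 11/50 + 1/4 → 47/100
merge 1/4 + 7/25 → 53/100
merge 47/100 + 53/100 → 1
L = 13/100 + 1/4 + 47/100 + 53/100 + 1 = 119/50 = 2.38 bits/symbol.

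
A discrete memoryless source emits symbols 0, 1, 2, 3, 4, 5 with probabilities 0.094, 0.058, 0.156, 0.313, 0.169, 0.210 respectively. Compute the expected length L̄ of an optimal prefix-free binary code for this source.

Repeatedly combine the two least-probable nodes; the expected code length is the sum of the merged weights.
merge 29/500 + 47/500 → 19/125
merge 19/125 + 39/250 → 77/250
merge 169/1000 + 21/100 → 379/1000
merge 77/250 + 313/1000 → 621/1000
merge 379/1000 + 621/1000 → 1
L = 19/125 + 77/250 + 379/1000 + 621/1000 + 1 = 123/50 = 2.46 bits/symbol.

2.46 bits/symbol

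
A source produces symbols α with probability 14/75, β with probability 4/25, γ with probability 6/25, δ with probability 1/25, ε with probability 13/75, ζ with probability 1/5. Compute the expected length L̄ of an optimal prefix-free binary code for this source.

2.56 bits/symbol

Repeatedly combine the two least-probable nodes; the expected code length is the sum of the merged weights.
merge 1/25 + 4/25 → 1/5
merge 13/75 + 14/75 → 9/25
merge 1/5 + 1/5 → 2/5
merge 6/25 + 9/25 → 3/5
merge 2/5 + 3/5 → 1
L = 1/5 + 9/25 + 2/5 + 3/5 + 1 = 64/25 = 2.56 bits/symbol.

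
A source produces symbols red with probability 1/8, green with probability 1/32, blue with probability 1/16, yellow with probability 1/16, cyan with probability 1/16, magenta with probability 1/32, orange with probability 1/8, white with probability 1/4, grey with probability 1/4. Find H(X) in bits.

2.8125 bits

Each probability is a power of 1/2, so log₂(1/p) is an integer.
H = Σ p·log₂(1/p) = 1/8·3 + 1/32·5 + 1/16·4 + 1/16·4 + 1/16·4 + 1/32·5 + 1/8·3 + 1/4·2 + 1/4·2 = 2.8125 bits.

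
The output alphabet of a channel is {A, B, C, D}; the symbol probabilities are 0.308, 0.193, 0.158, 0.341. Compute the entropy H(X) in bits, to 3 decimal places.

1.931 bits

H = −Σ pᵢ log₂ pᵢ.
−0.308·log₂(0.308) = 0.5233
−0.193·log₂(0.193) = 0.4581
−0.158·log₂(0.158) = 0.4206
−0.341·log₂(0.341) = 0.5293
Sum ≈ 1.9312 → 1.931 bits.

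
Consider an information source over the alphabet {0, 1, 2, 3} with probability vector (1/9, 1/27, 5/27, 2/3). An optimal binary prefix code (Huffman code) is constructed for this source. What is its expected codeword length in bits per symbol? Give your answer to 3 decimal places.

1.481 bits/symbol

Repeatedly combine the two least-probable nodes; the expected code length is the sum of the merged weights.
merge 1/27 + 1/9 → 4/27
merge 4/27 + 5/27 → 1/3
merge 1/3 + 2/3 → 1
L = 4/27 + 1/3 + 1 = 40/27 ≈ 1.481 bits/symbol.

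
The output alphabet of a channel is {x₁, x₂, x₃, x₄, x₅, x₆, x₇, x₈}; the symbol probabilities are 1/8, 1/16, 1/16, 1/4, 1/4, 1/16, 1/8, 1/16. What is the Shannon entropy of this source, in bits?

2.75 bits

Each probability is a power of 1/2, so log₂(1/p) is an integer.
H = Σ p·log₂(1/p) = 1/8·3 + 1/16·4 + 1/16·4 + 1/4·2 + 1/4·2 + 1/16·4 + 1/8·3 + 1/16·4 = 2.75 bits.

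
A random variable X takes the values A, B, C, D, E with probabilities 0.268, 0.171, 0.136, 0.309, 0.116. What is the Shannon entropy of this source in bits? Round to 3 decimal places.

2.220 bits

H = −Σ pᵢ log₂ pᵢ.
−0.268·log₂(0.268) = 0.5091
−0.171·log₂(0.171) = 0.4357
−0.136·log₂(0.136) = 0.3915
−0.309·log₂(0.309) = 0.5235
−0.116·log₂(0.116) = 0.3605
Sum ≈ 2.2203 → 2.220 bits.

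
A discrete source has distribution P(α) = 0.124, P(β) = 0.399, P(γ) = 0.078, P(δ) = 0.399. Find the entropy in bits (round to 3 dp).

1.718 bits

H = −Σ pᵢ log₂ pᵢ.
−0.124·log₂(0.124) = 0.3734
−0.399·log₂(0.399) = 0.5289
−0.078·log₂(0.078) = 0.2871
−0.399·log₂(0.399) = 0.5289
Sum ≈ 1.7183 → 1.718 bits.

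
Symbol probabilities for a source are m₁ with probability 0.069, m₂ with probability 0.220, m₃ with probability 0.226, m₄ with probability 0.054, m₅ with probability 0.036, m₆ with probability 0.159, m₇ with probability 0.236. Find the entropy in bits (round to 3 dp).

2.545 bits

H = −Σ pᵢ log₂ pᵢ.
−0.069·log₂(0.069) = 0.2662
−0.220·log₂(0.220) = 0.4806
−0.226·log₂(0.226) = 0.4849
−0.054·log₂(0.054) = 0.2274
−0.036·log₂(0.036) = 0.1727
−0.159·log₂(0.159) = 0.4218
−0.236·log₂(0.236) = 0.4916
Sum ≈ 2.5451 → 2.545 bits.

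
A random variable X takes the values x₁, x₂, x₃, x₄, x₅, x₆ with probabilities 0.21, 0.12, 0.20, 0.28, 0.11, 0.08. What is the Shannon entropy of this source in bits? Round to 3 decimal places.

2.460 bits

H = −Σ pᵢ log₂ pᵢ.
−0.21·log₂(0.21) = 0.4728
−0.12·log₂(0.12) = 0.3671
−0.20·log₂(0.20) = 0.4644
−0.28·log₂(0.28) = 0.5142
−0.11·log₂(0.11) = 0.3503
−0.08·log₂(0.08) = 0.2915
Sum ≈ 2.4603 → 2.460 bits.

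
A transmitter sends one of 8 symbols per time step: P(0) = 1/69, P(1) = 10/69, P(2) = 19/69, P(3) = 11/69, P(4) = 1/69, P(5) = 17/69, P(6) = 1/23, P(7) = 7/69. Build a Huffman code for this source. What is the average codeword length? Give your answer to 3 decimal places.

Repeatedly combine the two least-probable nodes; the expected code length is the sum of the merged weights.
merge 1/69 + 1/69 → 2/69
merge 2/69 + 1/23 → 5/69
merge 5/69 + 7/69 → 4/23
merge 10/69 + 11/69 → 7/23
merge 4/23 + 17/69 → 29/69
merge 19/69 + 7/23 → 40/69
merge 29/69 + 40/69 → 1
L = 2/69 + 5/69 + 4/23 + 7/23 + 29/69 + 40/69 + 1 = 178/69 ≈ 2.580 bits/symbol.

2.580 bits/symbol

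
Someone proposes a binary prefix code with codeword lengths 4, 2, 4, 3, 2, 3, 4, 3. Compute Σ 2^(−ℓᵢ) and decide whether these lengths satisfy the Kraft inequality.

With common denominator 2^4 = 16: Σ 2^(−ℓᵢ) = 1/16 + 4/16 + 1/16 + 2/16 + 4/16 + 2/16 + 1/16 + 2/16 = 17/16 = 1.0625.
Kraft's inequality requires Σ ≤ 1; here Σ = 1.0625 > 1, so no such prefix code exists.

1.0625; no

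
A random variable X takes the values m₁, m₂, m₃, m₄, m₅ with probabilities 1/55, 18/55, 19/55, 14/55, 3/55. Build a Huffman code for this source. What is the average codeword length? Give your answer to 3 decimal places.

2.055 bits/symbol

Repeatedly combine the two least-probable nodes; the expected code length is the sum of the merged weights.
merge 1/55 + 3/55 → 4/55
merge 4/55 + 14/55 → 18/55
merge 18/55 + 18/55 → 36/55
merge 19/55 + 36/55 → 1
L = 4/55 + 18/55 + 36/55 + 1 = 113/55 ≈ 2.055 bits/symbol.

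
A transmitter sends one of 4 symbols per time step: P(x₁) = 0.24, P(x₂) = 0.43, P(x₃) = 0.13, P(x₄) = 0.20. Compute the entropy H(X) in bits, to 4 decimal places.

H = −Σ pᵢ log₂ pᵢ.
−0.24·log₂(0.24) = 0.4941
−0.43·log₂(0.43) = 0.5236
−0.13·log₂(0.13) = 0.3826
−0.20·log₂(0.20) = 0.4644
Sum ≈ 1.8647 → 1.8647 bits.

1.8647 bits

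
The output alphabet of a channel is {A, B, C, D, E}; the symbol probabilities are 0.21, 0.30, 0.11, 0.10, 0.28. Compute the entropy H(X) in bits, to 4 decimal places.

2.1906 bits

H = −Σ pᵢ log₂ pᵢ.
−0.21·log₂(0.21) = 0.4728
−0.30·log₂(0.30) = 0.5211
−0.11·log₂(0.11) = 0.3503
−0.10·log₂(0.10) = 0.3322
−0.28·log₂(0.28) = 0.5142
Sum ≈ 2.1906 → 2.1906 bits.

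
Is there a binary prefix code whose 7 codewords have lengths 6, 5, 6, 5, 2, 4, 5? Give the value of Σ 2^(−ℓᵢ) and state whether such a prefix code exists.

0.4375; yes

With common denominator 2^6 = 64: Σ 2^(−ℓᵢ) = 1/64 + 2/64 + 1/64 + 2/64 + 16/64 + 4/64 + 2/64 = 28/64 = 0.4375.
Kraft's inequality requires Σ ≤ 1; here Σ = 0.4375 ≤ 1, so such a prefix code exists.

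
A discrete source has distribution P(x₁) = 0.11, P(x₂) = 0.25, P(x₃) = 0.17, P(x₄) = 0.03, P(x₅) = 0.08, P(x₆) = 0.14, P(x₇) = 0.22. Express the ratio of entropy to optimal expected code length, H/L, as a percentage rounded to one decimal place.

98.7%

Entropy H = −Σ p log₂ p ≈ 2.6058 bits.
Huffman merges: 3/100+2/25→11/100; 11/100+11/100→11/50; 7/50+17/100→31/100; 11/50+11/50→11/25; 1/4+31/100→14/25; 11/25+14/25→1. L = 66/25 ≈ 2.6400.
Efficiency = H/L = 2.6058/2.6400 = 98.7%.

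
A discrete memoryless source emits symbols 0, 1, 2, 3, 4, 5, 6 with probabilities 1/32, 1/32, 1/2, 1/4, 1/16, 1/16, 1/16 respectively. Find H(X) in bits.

2.0625 bits

Each probability is a power of 1/2, so log₂(1/p) is an integer.
H = Σ p·log₂(1/p) = 1/32·5 + 1/32·5 + 1/2·1 + 1/4·2 + 1/16·4 + 1/16·4 + 1/16·4 = 2.0625 bits.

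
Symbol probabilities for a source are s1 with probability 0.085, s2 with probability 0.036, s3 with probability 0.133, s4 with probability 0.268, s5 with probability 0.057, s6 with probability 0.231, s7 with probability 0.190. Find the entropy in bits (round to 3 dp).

2.550 bits

H = −Σ pᵢ log₂ pᵢ.
−0.085·log₂(0.085) = 0.3023
−0.036·log₂(0.036) = 0.1727
−0.133·log₂(0.133) = 0.3871
−0.268·log₂(0.268) = 0.5091
−0.057·log₂(0.057) = 0.2356
−0.231·log₂(0.231) = 0.4883
−0.190·log₂(0.190) = 0.4552
Sum ≈ 2.5503 → 2.550 bits.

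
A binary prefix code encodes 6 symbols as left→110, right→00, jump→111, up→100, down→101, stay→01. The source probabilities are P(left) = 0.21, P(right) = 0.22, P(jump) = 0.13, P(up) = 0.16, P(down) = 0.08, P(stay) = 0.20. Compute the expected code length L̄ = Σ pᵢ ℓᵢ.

L̄ = Σ pᵢ·ℓᵢ = 0.21·3 + 0.22·2 + 0.13·3 + 0.16·3 + 0.08·3 + 0.20·2 = 2.58 bits/symbol.

2.58 bits/symbol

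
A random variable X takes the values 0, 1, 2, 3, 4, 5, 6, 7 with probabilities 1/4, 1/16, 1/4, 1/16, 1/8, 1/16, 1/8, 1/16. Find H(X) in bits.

2.75 bits

Each probability is a power of 1/2, so log₂(1/p) is an integer.
H = Σ p·log₂(1/p) = 1/4·2 + 1/16·4 + 1/4·2 + 1/16·4 + 1/8·3 + 1/16·4 + 1/8·3 + 1/16·4 = 2.75 bits.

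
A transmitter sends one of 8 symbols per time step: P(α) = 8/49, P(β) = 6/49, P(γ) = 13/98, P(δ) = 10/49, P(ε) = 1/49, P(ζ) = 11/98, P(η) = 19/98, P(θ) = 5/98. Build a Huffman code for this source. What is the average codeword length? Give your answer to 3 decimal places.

2.857 bits/symbol

Repeatedly combine the two least-probable nodes; the expected code length is the sum of the merged weights.
merge 1/49 + 5/98 → 1/14
merge 1/14 + 11/98 → 9/49
merge 6/49 + 13/98 → 25/98
merge 8/49 + 9/49 → 17/49
merge 19/98 + 10/49 → 39/98
merge 25/98 + 17/49 → 59/98
merge 39/98 + 59/98 → 1
L = 1/14 + 9/49 + 25/98 + 17/49 + 39/98 + 59/98 + 1 = 20/7 ≈ 2.857 bits/symbol.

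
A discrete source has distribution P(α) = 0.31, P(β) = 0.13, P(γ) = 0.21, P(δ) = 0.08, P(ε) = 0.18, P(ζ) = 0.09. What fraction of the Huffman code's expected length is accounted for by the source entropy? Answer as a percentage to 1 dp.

Entropy H = −Σ p log₂ p ≈ 2.4287 bits.
Huffman merges: 2/25+9/100→17/100; 13/100+17/100→3/10; 9/50+21/100→39/100; 3/10+31/100→61/100; 39/100+61/100→1. L = 247/100 ≈ 2.4700.
Efficiency = H/L = 2.4287/2.4700 = 98.3%.

98.3%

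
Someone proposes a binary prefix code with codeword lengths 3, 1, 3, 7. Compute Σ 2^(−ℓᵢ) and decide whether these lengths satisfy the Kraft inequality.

0.7578125; yes

With common denominator 2^7 = 128: Σ 2^(−ℓᵢ) = 16/128 + 64/128 + 16/128 + 1/128 = 97/128 = 0.7578125.
Kraft's inequality requires Σ ≤ 1; here Σ = 0.7578125 ≤ 1, so such a prefix code exists.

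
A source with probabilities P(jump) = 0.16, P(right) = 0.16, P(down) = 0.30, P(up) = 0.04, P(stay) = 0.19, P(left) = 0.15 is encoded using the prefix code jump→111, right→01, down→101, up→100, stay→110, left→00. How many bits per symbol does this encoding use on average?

L̄ = Σ pᵢ·ℓᵢ = 0.16·3 + 0.16·2 + 0.30·3 + 0.04·3 + 0.19·3 + 0.15·2 = 2.69 bits/symbol.

2.69 bits/symbol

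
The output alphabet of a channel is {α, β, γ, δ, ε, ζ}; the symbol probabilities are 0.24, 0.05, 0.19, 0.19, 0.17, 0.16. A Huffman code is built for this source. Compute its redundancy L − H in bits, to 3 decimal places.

0.092 bits

Entropy H = −Σ p log₂ p ≈ 2.4783 bits.
Huffman merges: 1/20+4/25→21/100; 17/100+19/100→9/25; 19/100+21/100→2/5; 6/25+9/25→3/5; 2/5+3/5→1. L = 257/100 ≈ 2.5700.
L − H = 2.5700 − 2.4783 = 0.092 bits.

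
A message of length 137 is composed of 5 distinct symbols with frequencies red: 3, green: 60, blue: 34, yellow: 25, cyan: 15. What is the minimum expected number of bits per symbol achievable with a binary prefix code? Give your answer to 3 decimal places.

Probabilities are the counts divided by 137.
Repeatedly combine the two least-probable nodes; the expected code length is the sum of the merged weights.
merge 3/137 + 15/137 → 18/137
merge 18/137 + 25/137 → 43/137
merge 34/137 + 43/137 → 77/137
merge 60/137 + 77/137 → 1
L = 18/137 + 43/137 + 77/137 + 1 = 275/137 ≈ 2.007 bits/symbol.

2.007 bits/symbol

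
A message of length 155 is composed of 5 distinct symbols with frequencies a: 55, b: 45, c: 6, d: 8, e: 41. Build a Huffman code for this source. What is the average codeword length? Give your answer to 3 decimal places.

Probabilities are the counts divided by 155.
Repeatedly combine the two least-probable nodes; the expected code length is the sum of the merged weights.
merge 6/155 + 8/155 → 14/155
merge 14/155 + 41/155 → 11/31
merge 9/31 + 11/31 → 20/31
merge 11/31 + 20/31 → 1
L = 14/155 + 11/31 + 20/31 + 1 = 324/155 ≈ 2.090 bits/symbol.

2.090 bits/symbol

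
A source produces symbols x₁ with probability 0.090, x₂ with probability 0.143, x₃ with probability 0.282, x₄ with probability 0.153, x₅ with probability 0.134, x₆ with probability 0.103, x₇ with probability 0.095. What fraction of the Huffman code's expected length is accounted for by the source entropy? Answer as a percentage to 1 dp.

99.1%

Entropy H = −Σ p log₂ p ≈ 2.6922 bits.
Huffman merges: 9/100+19/200→37/200; 103/1000+67/500→237/1000; 143/1000+153/1000→37/125; 37/200+237/1000→211/500; 141/500+37/125→289/500; 211/500+289/500→1. L = 1359/500 ≈ 2.7180.
Efficiency = H/L = 2.6922/2.7180 = 99.1%.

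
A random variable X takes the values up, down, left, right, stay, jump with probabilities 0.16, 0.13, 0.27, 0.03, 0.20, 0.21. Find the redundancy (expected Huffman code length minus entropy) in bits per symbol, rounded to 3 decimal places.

0.075 bits

Entropy H = −Σ p log₂ p ≈ 2.4047 bits.
Huffman merges: 3/100+13/100→4/25; 4/25+4/25→8/25; 1/5+21/100→41/100; 27/100+8/25→59/100; 41/100+59/100→1. L = 62/25 ≈ 2.4800.
L − H = 2.4800 − 2.4047 = 0.075 bits.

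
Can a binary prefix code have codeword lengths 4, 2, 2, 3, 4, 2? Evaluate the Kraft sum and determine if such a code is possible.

1; yes

With common denominator 2^4 = 16: Σ 2^(−ℓᵢ) = 1/16 + 4/16 + 4/16 + 2/16 + 1/16 + 4/16 = 16/16 = 1.
Kraft's inequality requires Σ ≤ 1; here Σ = 1 ≤ 1, so such a prefix code exists.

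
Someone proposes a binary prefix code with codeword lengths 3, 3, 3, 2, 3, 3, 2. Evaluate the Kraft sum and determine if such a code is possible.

With common denominator 2^3 = 8: Σ 2^(−ℓᵢ) = 1/8 + 1/8 + 1/8 + 2/8 + 1/8 + 1/8 + 2/8 = 9/8 = 1.125.
Kraft's inequality requires Σ ≤ 1; here Σ = 1.125 > 1, so no such prefix code exists.

1.125; no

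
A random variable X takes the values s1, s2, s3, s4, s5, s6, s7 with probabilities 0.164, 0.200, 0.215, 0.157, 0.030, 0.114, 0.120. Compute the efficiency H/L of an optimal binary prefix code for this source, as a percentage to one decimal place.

Entropy H = −Σ p log₂ p ≈ 2.6643 bits.
Huffman merges: 3/100+57/500→18/125; 3/25+18/125→33/125; 157/1000+41/250→321/1000; 1/5+43/200→83/200; 33/125+321/1000→117/200; 83/200+117/200→1. L = 2729/1000 ≈ 2.7290.
Efficiency = H/L = 2.6643/2.7290 = 97.6%.

97.6%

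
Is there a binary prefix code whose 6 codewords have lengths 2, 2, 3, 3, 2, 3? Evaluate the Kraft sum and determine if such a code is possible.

1.125; no

With common denominator 2^3 = 8: Σ 2^(−ℓᵢ) = 2/8 + 2/8 + 1/8 + 1/8 + 2/8 + 1/8 = 9/8 = 1.125.
Kraft's inequality requires Σ ≤ 1; here Σ = 1.125 > 1, so no such prefix code exists.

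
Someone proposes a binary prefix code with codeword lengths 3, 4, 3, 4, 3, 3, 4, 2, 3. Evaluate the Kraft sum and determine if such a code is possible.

With common denominator 2^4 = 16: Σ 2^(−ℓᵢ) = 2/16 + 1/16 + 2/16 + 1/16 + 2/16 + 2/16 + 1/16 + 4/16 + 2/16 = 17/16 = 1.0625.
Kraft's inequality requires Σ ≤ 1; here Σ = 1.0625 > 1, so no such prefix code exists.

1.0625; no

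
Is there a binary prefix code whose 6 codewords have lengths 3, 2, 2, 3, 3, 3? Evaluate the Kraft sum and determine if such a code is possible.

With common denominator 2^3 = 8: Σ 2^(−ℓᵢ) = 1/8 + 2/8 + 2/8 + 1/8 + 1/8 + 1/8 = 8/8 = 1.
Kraft's inequality requires Σ ≤ 1; here Σ = 1 ≤ 1, so such a prefix code exists.

1; yes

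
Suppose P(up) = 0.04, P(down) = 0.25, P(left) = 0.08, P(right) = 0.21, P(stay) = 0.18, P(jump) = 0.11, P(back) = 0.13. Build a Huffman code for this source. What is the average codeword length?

Repeatedly combine the two least-probable nodes; the expected code length is the sum of the merged weights.
merge 1/25 + 2/25 → 3/25
merge 11/100 + 3/25 → 23/100
merge 13/100 + 9/50 → 31/100
merge 21/100 + 23/100 → 11/25
merge 1/4 + 31/100 → 14/25
merge 11/25 + 14/25 → 1
L = 3/25 + 23/100 + 31/100 + 11/25 + 14/25 + 1 = 133/50 = 2.66 bits/symbol.

2.66 bits/symbol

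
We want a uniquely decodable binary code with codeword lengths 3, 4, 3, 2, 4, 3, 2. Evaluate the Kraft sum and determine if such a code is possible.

1; yes

With common denominator 2^4 = 16: Σ 2^(−ℓᵢ) = 2/16 + 1/16 + 2/16 + 4/16 + 1/16 + 2/16 + 4/16 = 16/16 = 1.
Kraft's inequality requires Σ ≤ 1; here Σ = 1 ≤ 1, so such a prefix code exists.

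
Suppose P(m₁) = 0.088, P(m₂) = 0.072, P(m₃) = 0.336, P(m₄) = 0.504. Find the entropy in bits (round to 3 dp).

1.609 bits

H = −Σ pᵢ log₂ pᵢ.
−0.088·log₂(0.088) = 0.3086
−0.072·log₂(0.072) = 0.2733
−0.336·log₂(0.336) = 0.5287
−0.504·log₂(0.504) = 0.4982
Sum ≈ 1.6088 → 1.609 bits.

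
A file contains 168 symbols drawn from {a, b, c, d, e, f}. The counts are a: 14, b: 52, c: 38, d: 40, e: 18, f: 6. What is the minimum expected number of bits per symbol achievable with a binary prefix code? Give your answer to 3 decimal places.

2.345 bits/symbol

Probabilities are the counts divided by 168.
Repeatedly combine the two least-probable nodes; the expected code length is the sum of the merged weights.
merge 1/28 + 1/12 → 5/42
merge 3/28 + 5/42 → 19/84
merge 19/84 + 19/84 → 19/42
merge 5/21 + 13/42 → 23/42
merge 19/42 + 23/42 → 1
L = 5/42 + 19/84 + 19/42 + 23/42 + 1 = 197/84 ≈ 2.345 bits/symbol.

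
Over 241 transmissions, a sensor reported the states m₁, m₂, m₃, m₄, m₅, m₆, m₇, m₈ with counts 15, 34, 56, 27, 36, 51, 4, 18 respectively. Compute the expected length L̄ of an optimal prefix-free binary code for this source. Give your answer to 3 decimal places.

2.788 bits/symbol

Probabilities are the counts divided by 241.
Repeatedly combine the two least-probable nodes; the expected code length is the sum of the merged weights.
merge 4/241 + 15/241 → 19/241
merge 18/241 + 19/241 → 37/241
merge 27/241 + 34/241 → 61/241
merge 36/241 + 37/241 → 73/241
merge 51/241 + 56/241 → 107/241
merge 61/241 + 73/241 → 134/241
merge 107/241 + 134/241 → 1
L = 19/241 + 37/241 + 61/241 + 73/241 + 107/241 + 134/241 + 1 = 672/241 ≈ 2.788 bits/symbol.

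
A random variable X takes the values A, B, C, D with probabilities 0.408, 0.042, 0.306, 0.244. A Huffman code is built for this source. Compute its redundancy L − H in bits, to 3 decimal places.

Entropy H = −Σ p log₂ p ≈ 1.7391 bits.
Huffman merges: 21/500+61/250→143/500; 143/500+153/500→74/125; 51/125+74/125→1. L = 939/500 ≈ 1.8780.
L − H = 1.8780 − 1.7391 = 0.139 bits.

0.139 bits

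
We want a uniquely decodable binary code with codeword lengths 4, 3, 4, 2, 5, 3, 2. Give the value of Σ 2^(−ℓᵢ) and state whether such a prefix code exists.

0.90625; yes

With common denominator 2^5 = 32: Σ 2^(−ℓᵢ) = 2/32 + 4/32 + 2/32 + 8/32 + 1/32 + 4/32 + 8/32 = 29/32 = 0.90625.
Kraft's inequality requires Σ ≤ 1; here Σ = 0.90625 ≤ 1, so such a prefix code exists.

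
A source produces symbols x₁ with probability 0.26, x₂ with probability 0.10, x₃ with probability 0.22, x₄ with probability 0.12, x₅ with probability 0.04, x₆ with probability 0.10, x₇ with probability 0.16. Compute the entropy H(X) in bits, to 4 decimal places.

2.6261 bits

H = −Σ pᵢ log₂ pᵢ.
−0.26·log₂(0.26) = 0.5053
−0.10·log₂(0.10) = 0.3322
−0.22·log₂(0.22) = 0.4806
−0.12·log₂(0.12) = 0.3671
−0.04·log₂(0.04) = 0.1858
−0.10·log₂(0.10) = 0.3322
−0.16·log₂(0.16) = 0.4230
Sum ≈ 2.6261 → 2.6261 bits.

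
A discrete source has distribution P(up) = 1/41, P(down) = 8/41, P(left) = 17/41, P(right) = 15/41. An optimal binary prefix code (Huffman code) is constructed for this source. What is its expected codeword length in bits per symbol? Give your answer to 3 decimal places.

1.805 bits/symbol

Repeatedly combine the two least-probable nodes; the expected code length is the sum of the merged weights.
merge 1/41 + 8/41 → 9/41
merge 9/41 + 15/41 → 24/41
merge 17/41 + 24/41 → 1
L = 9/41 + 24/41 + 1 = 74/41 ≈ 1.805 bits/symbol.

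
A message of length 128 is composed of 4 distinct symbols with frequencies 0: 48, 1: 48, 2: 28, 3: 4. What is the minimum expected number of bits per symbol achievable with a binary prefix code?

Probabilities are the counts divided by 128.
Repeatedly combine the two least-probable nodes; the expected code length is the sum of the merged weights.
merge 1/32 + 7/32 → 1/4
merge 1/4 + 3/8 → 5/8
merge 3/8 + 5/8 → 1
L = 1/4 + 5/8 + 1 = 15/8 = 1.875 bits/symbol.

1.875 bits/symbol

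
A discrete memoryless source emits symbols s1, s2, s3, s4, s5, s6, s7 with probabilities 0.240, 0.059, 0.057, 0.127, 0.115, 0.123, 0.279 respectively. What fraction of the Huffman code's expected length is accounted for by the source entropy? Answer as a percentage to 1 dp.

99.9%

Entropy H = −Σ p log₂ p ≈ 2.5932 bits.
Huffman merges: 57/1000+59/1000→29/250; 23/200+29/250→231/1000; 123/1000+127/1000→1/4; 231/1000+6/25→471/1000; 1/4+279/1000→529/1000; 471/1000+529/1000→1. L = 2597/1000 ≈ 2.5970.
Efficiency = H/L = 2.5932/2.5970 = 99.9%.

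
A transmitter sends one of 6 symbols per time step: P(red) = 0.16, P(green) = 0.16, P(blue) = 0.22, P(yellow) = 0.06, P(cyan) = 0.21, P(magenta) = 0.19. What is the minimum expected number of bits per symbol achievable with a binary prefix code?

Repeatedly combine the two least-probable nodes; the expected code length is the sum of the merged weights.
merge 3/50 + 4/25 → 11/50
merge 4/25 + 19/100 → 7/20
merge 21/100 + 11/50 → 43/100
merge 11/50 + 7/20 → 57/100
merge 43/100 + 57/100 → 1
L = 11/50 + 7/20 + 43/100 + 57/100 + 1 = 257/100 = 2.57 bits/symbol.

2.57 bits/symbol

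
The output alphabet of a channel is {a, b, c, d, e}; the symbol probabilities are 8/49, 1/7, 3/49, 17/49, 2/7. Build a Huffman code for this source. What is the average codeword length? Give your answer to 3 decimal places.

Repeatedly combine the two least-probable nodes; the expected code length is the sum of the merged weights.
merge 3/49 + 1/7 → 10/49
merge 8/49 + 10/49 → 18/49
merge 2/7 + 17/49 → 31/49
merge 18/49 + 31/49 → 1
L = 10/49 + 18/49 + 31/49 + 1 = 108/49 ≈ 2.204 bits/symbol.

2.204 bits/symbol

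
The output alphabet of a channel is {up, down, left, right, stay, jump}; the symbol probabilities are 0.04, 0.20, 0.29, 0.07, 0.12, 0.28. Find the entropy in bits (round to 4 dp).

H = −Σ pᵢ log₂ pᵢ.
−0.04·log₂(0.04) = 0.1858
−0.20·log₂(0.20) = 0.4644
−0.29·log₂(0.29) = 0.5179
−0.07·log₂(0.07) = 0.2686
−0.12·log₂(0.12) = 0.3671
−0.28·log₂(0.28) = 0.5142
Sum ≈ 2.3179 → 2.3179 bits.

2.3179 bits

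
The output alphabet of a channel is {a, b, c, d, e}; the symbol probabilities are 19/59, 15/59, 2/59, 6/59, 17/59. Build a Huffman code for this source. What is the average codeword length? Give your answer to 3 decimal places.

2.136 bits/symbol

Repeatedly combine the two least-probable nodes; the expected code length is the sum of the merged weights.
merge 2/59 + 6/59 → 8/59
merge 8/59 + 15/59 → 23/59
merge 17/59 + 19/59 → 36/59
merge 23/59 + 36/59 → 1
L = 8/59 + 23/59 + 36/59 + 1 = 126/59 ≈ 2.136 bits/symbol.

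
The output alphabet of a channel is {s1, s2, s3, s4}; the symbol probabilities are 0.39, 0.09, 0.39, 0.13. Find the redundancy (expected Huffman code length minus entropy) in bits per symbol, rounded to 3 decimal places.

Entropy H = −Σ p log₂ p ≈ 1.7549 bits.
Huffman merges: 9/100+13/100→11/50; 11/50+39/100→61/100; 39/100+61/100→1. L = 183/100 ≈ 1.8300.
L − H = 1.8300 − 1.7549 = 0.075 bits.

0.075 bits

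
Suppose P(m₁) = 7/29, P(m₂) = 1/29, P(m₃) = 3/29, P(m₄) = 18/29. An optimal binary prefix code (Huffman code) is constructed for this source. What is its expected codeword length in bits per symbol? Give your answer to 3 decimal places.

1.517 bits/symbol

Repeatedly combine the two least-probable nodes; the expected code length is the sum of the merged weights.
merge 1/29 + 3/29 → 4/29
merge 4/29 + 7/29 → 11/29
merge 11/29 + 18/29 → 1
L = 4/29 + 11/29 + 1 = 44/29 ≈ 1.517 bits/symbol.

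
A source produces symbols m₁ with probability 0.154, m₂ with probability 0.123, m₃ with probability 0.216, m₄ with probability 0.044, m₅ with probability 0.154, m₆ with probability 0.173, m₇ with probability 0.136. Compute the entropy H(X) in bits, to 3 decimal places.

H = −Σ pᵢ log₂ pᵢ.
−0.154·log₂(0.154) = 0.4156
−0.123·log₂(0.123) = 0.3719
−0.216·log₂(0.216) = 0.4776
−0.044·log₂(0.044) = 0.1983
−0.154·log₂(0.154) = 0.4156
−0.173·log₂(0.173) = 0.4379
−0.136·log₂(0.136) = 0.3915
Sum ≈ 2.7083 → 2.708 bits.

2.708 bits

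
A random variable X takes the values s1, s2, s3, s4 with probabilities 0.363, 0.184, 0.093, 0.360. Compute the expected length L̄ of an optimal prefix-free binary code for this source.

Repeatedly combine the two least-probable nodes; the expected code length is the sum of the merged weights.
merge 93/1000 + 23/125 → 277/1000
merge 277/1000 + 9/25 → 637/1000
merge 363/1000 + 637/1000 → 1
L = 277/1000 + 637/1000 + 1 = 957/500 = 1.914 bits/symbol.

1.914 bits/symbol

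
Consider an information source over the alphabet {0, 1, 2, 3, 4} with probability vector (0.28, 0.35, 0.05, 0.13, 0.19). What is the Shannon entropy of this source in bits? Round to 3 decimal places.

H = −Σ pᵢ log₂ pᵢ.
−0.28·log₂(0.28) = 0.5142
−0.35·log₂(0.35) = 0.5301
−0.05·log₂(0.05) = 0.2161
−0.13·log₂(0.13) = 0.3826
−0.19·log₂(0.19) = 0.4552
Sum ≈ 2.0983 → 2.098 bits.

2.098 bits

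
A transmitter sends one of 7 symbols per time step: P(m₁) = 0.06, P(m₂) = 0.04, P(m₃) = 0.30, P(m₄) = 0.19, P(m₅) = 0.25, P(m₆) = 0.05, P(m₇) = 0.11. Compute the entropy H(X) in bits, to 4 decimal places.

H = −Σ pᵢ log₂ pᵢ.
−0.06·log₂(0.06) = 0.2435
−0.04·log₂(0.04) = 0.1858
−0.30·log₂(0.30) = 0.5211
−0.19·log₂(0.19) = 0.4552
−0.25·log₂(0.25) = 0.5000
−0.05·log₂(0.05) = 0.2161
−0.11·log₂(0.11) = 0.3503
Sum ≈ 2.4720 → 2.4720 bits.

2.4720 bits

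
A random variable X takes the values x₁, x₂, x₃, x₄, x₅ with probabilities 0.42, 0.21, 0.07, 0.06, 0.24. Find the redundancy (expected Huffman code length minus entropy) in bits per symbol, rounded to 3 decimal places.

Entropy H = −Σ p log₂ p ≈ 2.0047 bits.
Huffman merges: 3/50+7/100→13/100; 13/100+21/100→17/50; 6/25+17/50→29/50; 21/50+29/50→1. L = 41/20 ≈ 2.0500.
L − H = 2.0500 − 2.0047 = 0.045 bits.

0.045 bits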